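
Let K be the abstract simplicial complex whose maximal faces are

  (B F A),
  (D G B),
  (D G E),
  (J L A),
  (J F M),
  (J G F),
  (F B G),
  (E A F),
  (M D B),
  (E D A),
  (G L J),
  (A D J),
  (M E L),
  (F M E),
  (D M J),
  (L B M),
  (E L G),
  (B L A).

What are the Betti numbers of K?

We work with the vertex ordering A < B < D < E < F < G < J < L < M. The simplices of K, each written with vertices in increasing order, are:

  0-simplices (9): A, B, D, E, F, G, J, L, M
  1-simplices (27): AB, AD, AE, AF, AJ, AL, BD, BF, BG, BL, BM, DE, DG, DJ, DM, EF, EG, EL, EM, FG, FJ, FM, GJ, GL, JL, JM, LM
  2-simplices (18): ABF, ABL, ADE, ADJ, AEF, AJL, BDG, BDM, BFG, BLM, DEG, DJM, EFM, EGL, ELM, FGJ, FJM, GJL

so the chain groups are C_0 ≅ Z^9, C_1 ≅ Z^27, C_2 ≅ Z^18.

Boundary ∂_1: C_1 → C_0 maps an edge to its endpoints' difference, ∂[p,q] = q − p.
The 9×27 boundary matrix has rank 8 and Smith normal form diag(1,1,1,1,1,1,1,1).

Boundary ∂_2: C_2 → C_1 sends each 2-simplex [p,q,r] to [q,r] − [p,r] + [p,q]. For instance
  ∂AJL = JL − AL + AJ,
  ∂EFM = FM − EM + EF.
As a 27×18 matrix over Z this has rank 17, with invariant factors (1,1,1,1,1,1,1,1,1,1,1,1,1,1,1,1,1).

Reading off H_k = ker ∂_k / im ∂_{k+1}:

  H_0: rank C_0 − rank ∂_1 = 9 − 8 = 1, and the invariant factors of ∂_1 are all 1, so H_0 = Z.
  H_1: rank ker ∂_1 − rank ∂_2 = (27 − 8) − 17 = 2, and the invariant factors of ∂_2 are all 1, so H_1 = Z^2.
  H_2: rank ker ∂_2 − rank ∂_3 = (18 − 17) − 0 = 1, and there is no ∂_3, so H_2 = Z.

As a check, the Euler characteristic is 9 − 27 + 18 = 0, which agrees with 1 − 2 + 1 = 0.

Hence the Betti numbers are b_0 = 1, b_1 = 2, b_2 = 1.

b_0 = 1, b_1 = 2, b_2 = 1.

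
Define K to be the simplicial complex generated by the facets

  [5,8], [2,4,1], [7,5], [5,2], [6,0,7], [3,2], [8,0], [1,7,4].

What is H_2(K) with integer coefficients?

H_2 ≅ 0.

Fix the vertex order 0 < 1 < 2 < 3 < 4 < 5 < 6 < 7 < 8 and write every simplex with vertices in increasing order. Then dim K = 2 and the simplices of K are:

  0-simplices (9): [0], [1], [2], [3], [4], [5], [6], [7], [8]
  1-simplices (13): [0,6], [0,7], [0,8], [1,2], [1,4], [1,7], [2,3], [2,4], [2,5], [4,7], [5,7], [5,8], [6,7]
  2-simplices (3): [0,6,7], [1,2,4], [1,4,7]

giving chain groups C_0 ≅ Z^9, C_1 ≅ Z^13, C_2 ≅ Z^3.

The boundary map ∂_1: C_1 → C_0 is given by ∂[p,q] = [q] − [p]. For instance
  ∂[1,2] = [2] − [1].
The resulting 9×13 matrix has rank 8, and its Smith normal form has invariant factors (1,1,1,1,1,1,1,1).

The boundary map ∂_2: C_2 → C_1 sends each 2-simplex [p,q,r] to [q,r] − [p,r] + [p,q]. For instance
  ∂[0,6,7] = [6,7] − [0,7] + [0,6],
  ∂[1,4,7] = [4,7] − [1,7] + [1,4].
This gives a 13×3 integer matrix of rank 3; reducing to Smith normal form yields diagonal entries (1,1,1).

Now H_k = ker ∂_k / im ∂_{k+1}, so:

  H_2: rank ker ∂_2 − rank ∂_3 = (3 − 3) − 0 = 0, and there is no ∂_3, so H_2 ≅ 0.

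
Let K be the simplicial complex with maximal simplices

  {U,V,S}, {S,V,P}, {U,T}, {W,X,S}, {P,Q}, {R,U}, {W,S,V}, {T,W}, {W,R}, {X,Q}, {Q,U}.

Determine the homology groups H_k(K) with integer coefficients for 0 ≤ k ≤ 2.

H_0 = Z,  H_1 = Z^4,  H_2 = 0.

Take the total order P < Q < R < S < T < U < V < W < X on the vertex set. Then K (dimension 2) consists of the simplices:

  0-simplices (9): P, Q, R, S, T, U, V, W, X
  1-simplices (16): PQ, PS, PV, QU, QX, RU, RW, SU, SV, SW, SX, TU, TW, UV, VW, WX
  2-simplices (4): PSV, SUV, SVW, SWX

so the chain groups are C_0 ≅ Z^9, C_1 ≅ Z^16, C_2 ≅ Z^4.

∂_1: C_1 → C_0 maps an edge to its endpoints' difference, ∂[p,q] = q − p.
The 9×16 boundary matrix has rank 8 and Smith normal form diag(1,1,1,1,1,1,1,1).

The boundary map ∂_2: C_2 → C_1 acts by ∂[p,q,r] = [q,r] − [p,r] + [p,q]. For instance
  ∂SWX = WX − SX + SW,
  ∂SUV = UV − SV + SU.
The 16×4 boundary matrix has rank 4 and Smith normal form diag(1,1,1,1).

Now H_k = ker ∂_k / im ∂_{k+1}, so:

  H_0: rank C_0 − rank ∂_1 = 9 − 8 = 1, and the invariant factors of ∂_1 are all 1, so H_0 = Z.
  H_1: rank ker ∂_1 − rank ∂_2 = (16 − 8) − 4 = 4, and the invariant factors of ∂_2 are all 1, so H_1 = Z^4.
  H_2: rank ker ∂_2 − rank ∂_3 = (4 − 4) − 0 = 0, and there is no ∂_3, so H_2 = 0.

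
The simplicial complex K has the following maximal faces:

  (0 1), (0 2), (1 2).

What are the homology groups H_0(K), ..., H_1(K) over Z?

H_0 = Z,  H_1 = Z.

Fix the vertex order 0 < 1 < 2 and write every simplex with vertices in increasing order. Then dim K = 1 and the simplices of K are:

  0-simplices (3): [0], [1], [2]
  1-simplices (3): [0,1], [0,2], [1,2]

giving chain groups C_0 ≅ Z^3, C_1 ≅ Z^3.

The boundary map ∂_1: C_1 → C_0 maps an edge to its endpoints' difference, ∂[p,q] = q − p. For instance
  ∂[0,1] = [1] − [0].
This gives a 3×3 integer matrix of rank 2; reducing to Smith normal form yields diagonal entries (1,1).

Computing H_k = (kernel of ∂_k) / (image of ∂_{k+1}):

  H_0: rank C_0 − rank ∂_1 = 3 − 2 = 1, and the invariant factors of ∂_1 are all 1, so H_0 ≅ Z.
  H_1: rank ker ∂_1 − rank ∂_2 = (3 − 2) − 0 = 1, and there is no ∂_2, so H_1 ≅ Z.

As a check, the Euler characteristic is 3 − 3 = 0, which agrees with 1 − 1 = 0.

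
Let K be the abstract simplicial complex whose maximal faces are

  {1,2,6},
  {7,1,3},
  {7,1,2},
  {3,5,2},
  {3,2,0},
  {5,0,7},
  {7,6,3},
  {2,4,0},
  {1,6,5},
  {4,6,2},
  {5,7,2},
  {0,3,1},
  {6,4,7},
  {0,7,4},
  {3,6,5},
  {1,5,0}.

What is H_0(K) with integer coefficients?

H_0 = Z.

K has 8 vertices, 24 edges, 16 triangles.
rank ∂_0 = 0, rank ∂_1 = 7 ⇒ b_0 = 8 − 0 − 7 = 1; all invariant factors of ∂_1 are 1 so no torsion. So H_0 ≅ Z.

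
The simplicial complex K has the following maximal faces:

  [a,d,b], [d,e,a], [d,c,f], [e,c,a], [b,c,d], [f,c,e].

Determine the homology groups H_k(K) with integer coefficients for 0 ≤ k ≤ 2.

Fix the vertex order a < b < c < d < e < f and write every simplex with vertices in increasing order. Then dim K = 2 and the simplices of K are:

  0-simplices (6): a, b, c, d, e, f
  1-simplices (12): ab, ac, ad, ae, bc, bd, cd, ce, cf, de, df, ef
  2-simplices (6): abd, ace, ade, bcd, cdf, cef

giving chain groups C_0 ≅ Z^6, C_1 ≅ Z^12, C_2 ≅ Z^6.

Boundary ∂_1: C_1 → C_0 is given by ∂[p,q] = [q] − [p]. For instance
  ∂de = e − d.
This gives a 6×12 integer matrix of rank 5; reducing to Smith normal form yields diagonal entries (1,1,1,1,1).

Boundary ∂_2: C_2 → C_1 maps a triangle to the signed sum of its edges. For instance
  ∂ade = de − ae + ad,
  ∂abd = bd − ad + ab.
The resulting 12×6 matrix has rank 6, and its Smith normal form has invariant factors (1,1,1,1,1,1).

Now H_k = ker ∂_k / im ∂_{k+1}, so:

  H_0: rank C_0 − rank ∂_1 = 6 − 5 = 1, and the invariant factors of ∂_1 are all 1, so H_0 ≅ Z.
  H_1: rank ker ∂_1 − rank ∂_2 = (12 − 5) − 6 = 1, and the invariant factors of ∂_2 are all 1, so H_1 ≅ Z.
  H_2: rank ker ∂_2 − rank ∂_3 = (6 − 6) − 0 = 0, and there is no ∂_3, so H_2 ≅ 0.

(K is a triangulation of the cylinder S^1 x I.)

H_0 = Z,  H_1 = Z,  H_2 = 0.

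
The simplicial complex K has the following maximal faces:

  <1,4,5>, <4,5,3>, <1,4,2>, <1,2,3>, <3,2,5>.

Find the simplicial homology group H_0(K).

Take the total order 1 < 2 < 3 < 4 < 5 on the vertex set. Then K (dimension 2) consists of the simplices:

  0-simplices (5): [1], [2], [3], [4], [5]
  1-simplices (10): [1,2], [1,3], [1,4], [1,5], [2,3], [2,4], [2,5], [3,4], [3,5], [4,5]
  2-simplices (5): [1,2,3], [1,2,4], [1,4,5], [2,3,5], [3,4,5]

Hence C_0 ≅ Z^5, C_1 ≅ Z^10, C_2 ≅ Z^5.

∂_1: C_1 → C_0 maps an edge to its endpoints' difference, ∂[p,q] = q − p.
The 5×10 boundary matrix has rank 4 and Smith normal form diag(1,1,1,1).

∂_2: C_2 → C_1 acts by ∂[p,q,r] = [q,r] − [p,r] + [p,q]. For instance
  ∂[1,4,5] = [4,5] − [1,5] + [1,4],
  ∂[2,3,5] = [3,5] − [2,5] + [2,3].
As a 10×5 matrix over Z this has rank 5, with invariant factors (1,1,1,1,1).

From H_k ≅ ker(∂_k) / im(∂_{k+1}) we obtain:

  H_0: rank C_0 − rank ∂_1 = 5 − 4 = 1, and the invariant factors of ∂_1 are all 1, so H_0 ≅ Z.

(K is a triangulation of the Möbius band.)

H_0 ≅ Z.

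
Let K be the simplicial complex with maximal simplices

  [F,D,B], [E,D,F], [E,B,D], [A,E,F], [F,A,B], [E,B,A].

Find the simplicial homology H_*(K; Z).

H_0 = Z,  H_1 = 0,  H_2 = Z.

K has 5 vertices, 9 edges, 6 triangles.
rank ∂_0 = 0, rank ∂_1 = 4 ⇒ b_0 = 5 − 0 − 4 = 1; all invariant factors of ∂_1 are 1 so no torsion. So H_0 = Z.
rank ∂_1 = 4, rank ∂_2 = 5 ⇒ b_1 = 9 − 4 − 5 = 0; all invariant factors of ∂_2 are 1 so no torsion. So H_1 = 0.
rank ∂_2 = 5, rank ∂_3 = 0 ⇒ b_2 = 6 − 5 − 0 = 1. So H_2 = Z.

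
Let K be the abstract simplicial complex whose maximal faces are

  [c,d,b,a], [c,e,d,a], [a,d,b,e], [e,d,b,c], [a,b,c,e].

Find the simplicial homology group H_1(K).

K has 5 vertices, 10 edges, 10 triangles, 5 3-simplices.
rank ∂_1 = 4, rank ∂_2 = 6 ⇒ b_1 = 10 − 4 − 6 = 0; all invariant factors of ∂_2 are 1 so no torsion. So H_1 ≅ 0.

H_1 = 0.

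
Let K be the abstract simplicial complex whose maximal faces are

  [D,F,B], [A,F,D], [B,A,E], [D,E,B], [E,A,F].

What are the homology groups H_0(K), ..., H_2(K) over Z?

H_0 ≅ Z,  H_1 ≅ Z,  H_2 = 0.

K has 5 vertices, 10 edges, 5 triangles.
rank ∂_0 = 0, rank ∂_1 = 4 ⇒ b_0 = 5 − 0 − 4 = 1; all invariant factors of ∂_1 are 1 so no torsion. So H_0 = Z.
rank ∂_1 = 4, rank ∂_2 = 5 ⇒ b_1 = 10 − 4 − 5 = 1; all invariant factors of ∂_2 are 1 so no torsion. So H_1 = Z.
rank ∂_2 = 5, rank ∂_3 = 0 ⇒ b_2 = 5 − 5 − 0 = 0. So H_2 = 0.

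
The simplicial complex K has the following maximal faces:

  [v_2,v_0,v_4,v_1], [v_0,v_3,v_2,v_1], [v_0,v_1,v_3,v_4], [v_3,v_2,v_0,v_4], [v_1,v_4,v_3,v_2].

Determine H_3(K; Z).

H_3 = Z.

Fix the vertex order v_0 < v_1 < v_2 < v_3 < v_4 and write every simplex with vertices in increasing order. Then dim K = 3 and the simplices of K are:

  0-simplices (5): [v_0], [v_1], [v_2], [v_3], [v_4]
  1-simplices (10): [v_0,v_1], [v_0,v_2], [v_0,v_3], [v_0,v_4], [v_1,v_2], [v_1,v_3], [v_1,v_4], [v_2,v_3], [v_2,v_4], [v_3,v_4]
  2-simplices (10): [v_0,v_1,v_2], [v_0,v_1,v_3], [v_0,v_1,v_4], [v_0,v_2,v_3], [v_0,v_2,v_4], [v_0,v_3,v_4], [v_1,v_2,v_3], [v_1,v_2,v_4], [v_1,v_3,v_4], [v_2,v_3,v_4]
  3-simplices (5): [v_0,v_1,v_2,v_3], [v_0,v_1,v_2,v_4], [v_0,v_1,v_3,v_4], [v_0,v_2,v_3,v_4], [v_1,v_2,v_3,v_4]

Hence C_0 ≅ Z^5, C_1 ≅ Z^10, C_2 ≅ Z^10, C_3 ≅ Z^5.

Boundary ∂_1: C_1 → C_0 is given by ∂[p,q] = [q] − [p]. For instance
  ∂[v_1,v_3] = [v_3] − [v_1].
This gives a 5×10 integer matrix of rank 4; reducing to Smith normal form yields diagonal entries (1,1,1,1).

∂_2: C_2 → C_1 acts by ∂[p,q,r] = [q,r] − [p,r] + [p,q]. For instance
  ∂[v_0,v_2,v_3] = [v_2,v_3] − [v_0,v_3] + [v_0,v_2],
  ∂[v_0,v_2,v_4] = [v_2,v_4] − [v_0,v_4] + [v_0,v_2].
This gives a 10×10 integer matrix of rank 6; reducing to Smith normal form yields diagonal entries (1,1,1,1,1,1).

Boundary ∂_3: C_3 → C_2 sends each 3-simplex σ to the alternating sum Σ_i (−1)^i (σ with its i-th vertex removed). For instance
  ∂[v_0,v_1,v_2,v_4] = [v_1,v_2,v_4] − [v_0,v_2,v_4] + [v_0,v_1,v_4] − [v_0,v_1,v_2],
  ∂[v_1,v_2,v_3,v_4] = [v_2,v_3,v_4] − [v_1,v_3,v_4] + [v_1,v_2,v_4] − [v_1,v_2,v_3].
The resulting 10×5 matrix has rank 4, and its Smith normal form has invariant factors (1,1,1,1).

From H_k ≅ ker(∂_k) / im(∂_{k+1}) we obtain:

  H_3: rank ker ∂_3 − rank ∂_4 = (5 − 4) − 0 = 1, and there is no ∂_4, so H_3 = Z.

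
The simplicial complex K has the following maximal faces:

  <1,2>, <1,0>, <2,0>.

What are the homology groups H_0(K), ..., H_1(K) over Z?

H_0 = Z,  H_1 = Z.

Order the vertices as 0 < 1 < 2. Listing each simplex with vertices in this order, K has dimension 1 with simplices:

  0-simplices (3): [0], [1], [2]
  1-simplices (3): [0,1], [0,2], [1,2]

giving chain groups C_0 ≅ Z^3, C_1 ≅ Z^3.

Boundary ∂_1: C_1 → C_0 maps an edge to its endpoints' difference, ∂[p,q] = q − p.
The resulting 3×3 matrix has rank 2, and its Smith normal form has invariant factors (1,1).

Reading off H_k = ker ∂_k / im ∂_{k+1}:

  H_0: rank C_0 − rank ∂_1 = 3 − 2 = 1, and the invariant factors of ∂_1 are all 1, so H_0 ≅ Z.
  H_1: rank ker ∂_1 − rank ∂_2 = (3 − 2) − 0 = 1, and there is no ∂_2, so H_1 ≅ Z.

(K is a triangulation of the circle S^1.)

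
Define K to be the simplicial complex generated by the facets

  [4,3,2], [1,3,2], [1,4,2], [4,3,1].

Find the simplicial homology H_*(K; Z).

H_0 = Z,  H_1 = 0,  H_2 = Z.

Order the vertices as 1 < 2 < 3 < 4. Listing each simplex with vertices in this order, K has dimension 2 with simplices:

  0-simplices (4): [1], [2], [3], [4]
  1-simplices (6): [1,2], [1,3], [1,4], [2,3], [2,4], [3,4]
  2-simplices (4): [1,2,3], [1,2,4], [1,3,4], [2,3,4]

Hence C_0 ≅ Z^4, C_1 ≅ Z^6, C_2 ≅ Z^4.

The boundary map ∂_1: C_1 → C_0 sends each edge [p,q] (with p < q) to q − p. For instance
  ∂[1,4] = [4] − [1].
The 4×6 boundary matrix has rank 3 and Smith normal form diag(1,1,1).

The boundary map ∂_2: C_2 → C_1 acts by ∂[p,q,r] = [q,r] − [p,r] + [p,q]. For instance
  ∂[1,2,3] = [2,3] − [1,3] + [1,2],
  ∂[1,2,4] = [2,4] − [1,4] + [1,2].
The resulting 6×4 matrix has rank 3, and its Smith normal form has invariant factors (1,1,1).

From H_k ≅ ker(∂_k) / im(∂_{k+1}) we obtain:

  H_0: rank C_0 − rank ∂_1 = 4 − 3 = 1, and the invariant factors of ∂_1 are all 1, so H_0 ≅ Z.
  H_1: rank ker ∂_1 − rank ∂_2 = (6 − 3) − 3 = 0, and the invariant factors of ∂_2 are all 1, so H_1 ≅ 0.
  H_2: rank ker ∂_2 − rank ∂_3 = (4 − 3) − 0 = 1, and there is no ∂_3, so H_2 ≅ Z.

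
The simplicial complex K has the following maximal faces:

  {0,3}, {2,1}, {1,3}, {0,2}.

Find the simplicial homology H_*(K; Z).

Fix the vertex order 0 < 1 < 2 < 3 and write every simplex with vertices in increasing order. Then dim K = 1 and the simplices of K are:

  0-simplices (4): [0], [1], [2], [3]
  1-simplices (4): [0,2], [0,3], [1,2], [1,3]

Hence C_0 ≅ Z^4, C_1 ≅ Z^4.

The boundary map ∂_1: C_1 → C_0 is given by ∂[p,q] = [q] − [p]. For instance
  ∂[1,3] = [3] − [1].
This gives a 4×4 integer matrix of rank 3; reducing to Smith normal form yields diagonal entries (1,1,1).

Computing H_k = (kernel of ∂_k) / (image of ∂_{k+1}):

  H_0: rank C_0 − rank ∂_1 = 4 − 3 = 1, and the invariant factors of ∂_1 are all 1, so H_0 = Z.
  H_1: rank ker ∂_1 − rank ∂_2 = (4 − 3) − 0 = 1, and there is no ∂_2, so H_1 = Z.

As a check, the Euler characteristic is 4 − 4 = 0, which agrees with 1 − 1 = 0.

H_0 = Z,  H_1 = Z.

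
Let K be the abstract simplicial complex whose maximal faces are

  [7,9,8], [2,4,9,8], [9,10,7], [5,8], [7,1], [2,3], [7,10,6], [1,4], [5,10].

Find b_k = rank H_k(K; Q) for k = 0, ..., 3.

b_0 = 1, b_1 = 2, b_2 = 0, b_3 = 0.

K has 10 vertices, 17 edges, 7 triangles, 1 3-simplex.
rank ∂_0 = 0, rank ∂_1 = 9 ⇒ b_0 = 10 − 0 − 9 = 1; all invariant factors of ∂_1 are 1 so no torsion. So H_0 = Z.
rank ∂_1 = 9, rank ∂_2 = 6 ⇒ b_1 = 17 − 9 − 6 = 2; all invariant factors of ∂_2 are 1 so no torsion. So H_1 = Z^2.
rank ∂_2 = 6, rank ∂_3 = 1 ⇒ b_2 = 7 − 6 − 1 = 0; all invariant factors of ∂_3 are 1 so no torsion. So H_2 = 0.
rank ∂_3 = 1, rank ∂_4 = 0 ⇒ b_3 = 1 − 1 − 0 = 0. So H_3 = 0.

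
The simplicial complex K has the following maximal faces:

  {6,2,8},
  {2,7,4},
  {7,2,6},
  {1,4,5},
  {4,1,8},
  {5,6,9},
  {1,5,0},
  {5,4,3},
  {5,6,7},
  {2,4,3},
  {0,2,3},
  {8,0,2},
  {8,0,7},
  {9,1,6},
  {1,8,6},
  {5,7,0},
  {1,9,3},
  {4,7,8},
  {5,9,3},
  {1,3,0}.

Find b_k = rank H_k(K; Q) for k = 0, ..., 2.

b_0 = 1, b_1 = 1, b_2 = 0.

We work with the vertex ordering 0 < 1 < 2 < 3 < 4 < 5 < 6 < 7 < 8 < 9. The simplices of K, each written with vertices in increasing order, are:

  0-simplices (10): [0], [1], [2], [3], [4], [5], [6], [7], [8], [9]
  1-simplices (30): (30 of them)
  2-simplices (20): (20 of them)

Hence C_0 ≅ Z^10, C_1 ≅ Z^30, C_2 ≅ Z^20.

∂_1: C_1 → C_0 sends each edge [p,q] (with p < q) to q − p. For instance
  ∂[0,3] = [3] − [0].
The resulting 10×30 matrix has rank 9, and its Smith normal form has invariant factors (1,1,1,1,1,1,1,1,1).

The boundary map ∂_2: C_2 → C_1 maps a triangle to the signed sum of its edges. For instance
  ∂[4,7,8] = [7,8] − [4,8] + [4,7],
  ∂[2,6,8] = [6,8] − [2,8] + [2,6].
The resulting 30×20 matrix has rank 20, and its Smith normal form has invariant factors (1,1,1,1,1,1,1,1,1,1,1,1,1,1,1,1,1,1,1,2).

From H_k ≅ ker(∂_k) / im(∂_{k+1}) we obtain:

  H_0: rank C_0 − rank ∂_1 = 10 − 9 = 1, and the invariant factors of ∂_1 are all 1, so H_0 = Z.
  H_1: rank ker ∂_1 − rank ∂_2 = (30 − 9) − 20 = 1, and ∂_2 has invariant factor 2 > 1, so H_1 = Z ⊕ Z/2.
  H_2: rank ker ∂_2 − rank ∂_3 = (20 − 20) − 0 = 0, and there is no ∂_3, so H_2 = 0.

As a check, the Euler characteristic is 10 − 30 + 20 = 0, which agrees with 1 − 1 + 0 = 0.

Hence the Betti numbers are b_0 = 1, b_1 = 1, b_2 = 0.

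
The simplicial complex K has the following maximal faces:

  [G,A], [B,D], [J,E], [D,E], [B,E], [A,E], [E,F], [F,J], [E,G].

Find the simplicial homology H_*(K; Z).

Take the total order A < B < D < E < F < G < J on the vertex set. Then K (dimension 1) consists of the simplices:

  0-simplices (7): A, B, D, E, F, G, J
  1-simplices (9): AE, AG, BD, BE, DE, EF, EG, EJ, FJ

Hence C_0 ≅ Z^7, C_1 ≅ Z^9.

Boundary ∂_1: C_1 → C_0 maps an edge to its endpoints' difference, ∂[p,q] = q − p. For instance
  ∂AG = G − A.
The resulting 7×9 matrix has rank 6, and its Smith normal form has invariant factors (1,1,1,1,1,1).

Computing H_k = (kernel of ∂_k) / (image of ∂_{k+1}):

  H_0: rank C_0 − rank ∂_1 = 7 − 6 = 1, and the invariant factors of ∂_1 are all 1, so H_0 = Z.
  H_1: rank ker ∂_1 − rank ∂_2 = (9 − 6) − 0 = 3, and there is no ∂_2, so H_1 = Z^3.

H_0 ≅ Z,  H_1 ≅ Z^3.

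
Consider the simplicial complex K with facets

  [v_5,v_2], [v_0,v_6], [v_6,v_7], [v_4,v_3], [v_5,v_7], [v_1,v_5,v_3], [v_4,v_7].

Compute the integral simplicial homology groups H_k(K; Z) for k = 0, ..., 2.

H_0 ≅ Z,  H_1 ≅ Z,  H_2 = 0.

Fix the vertex order v_0 < v_1 < v_2 < v_3 < v_4 < v_5 < v_6 < v_7 and write every simplex with vertices in increasing order. Then dim K = 2 and the simplices of K are:

  0-simplices (8): [v_0], [v_1], [v_2], [v_3], [v_4], [v_5], [v_6], [v_7]
  1-simplices (9): [v_0,v_6], [v_1,v_3], [v_1,v_5], [v_2,v_5], [v_3,v_4], [v_3,v_5], [v_4,v_7], [v_5,v_7], [v_6,v_7]
  2-simplices (1): [v_1,v_3,v_5]

giving chain groups C_0 ≅ Z^8, C_1 ≅ Z^9, C_2 ≅ Z^1.

The boundary map ∂_1: C_1 → C_0 sends each edge [p,q] (with p < q) to q − p.
The 8×9 boundary matrix has rank 7 and Smith normal form diag(1,1,1,1,1,1,1).

∂_2: C_2 → C_1 maps a triangle to the signed sum of its edges. For instance
  ∂[v_1,v_3,v_5] = [v_3,v_5] − [v_1,v_5] + [v_1,v_3].
As a 9×1 matrix over Z this has rank 1, with invariant factors (1).

Now H_k = ker ∂_k / im ∂_{k+1}, so:

  H_0: rank C_0 − rank ∂_1 = 8 − 7 = 1, and the invariant factors of ∂_1 are all 1, so H_0 = Z.
  H_1: rank ker ∂_1 − rank ∂_2 = (9 − 7) − 1 = 1, and the invariant factors of ∂_2 are all 1, so H_1 = Z.
  H_2: rank ker ∂_2 − rank ∂_3 = (1 − 1) − 0 = 0, and there is no ∂_3, so H_2 = 0.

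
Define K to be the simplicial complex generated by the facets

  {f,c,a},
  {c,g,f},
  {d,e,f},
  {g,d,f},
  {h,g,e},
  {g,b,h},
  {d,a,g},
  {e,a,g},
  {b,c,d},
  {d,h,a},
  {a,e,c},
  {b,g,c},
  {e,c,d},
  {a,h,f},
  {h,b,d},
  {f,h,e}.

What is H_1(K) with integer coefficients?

Fix the vertex order a < b < c < d < e < f < g < h and write every simplex with vertices in increasing order. Then dim K = 2 and the simplices of K are:

  0-simplices (8): a, b, c, d, e, f, g, h
  1-simplices (24): ac, ad, ae, af, ag, ah, bc, bd, bg, bh, cd, ce, cf, cg, de, df, dg, dh, ef, eg, eh, fg, fh, gh
  2-simplices (16): ace, acf, adg, adh, aeg, afh, bcd, bcg, bdh, bgh, cde, cfg, def, dfg, efh, egh

giving chain groups C_0 ≅ Z^8, C_1 ≅ Z^24, C_2 ≅ Z^16.

∂_1: C_1 → C_0 maps an edge to its endpoints' difference, ∂[p,q] = q − p. For instance
  ∂ag = g − a.
The 8×24 boundary matrix has rank 7 and Smith normal form diag(1,1,1,1,1,1,1).

∂_2: C_2 → C_1 acts by ∂[p,q,r] = [q,r] − [p,r] + [p,q]. For instance
  ∂bcg = cg − bg + bc,
  ∂cfg = fg − cg + cf.
The 24×16 boundary matrix has rank 15 and Smith normal form diag(1,1,1,1,1,1,1,1,1,1,1,1,1,1,1).

Now H_k = ker ∂_k / im ∂_{k+1}, so:

  H_1: rank ker ∂_1 − rank ∂_2 = (24 − 7) − 15 = 2, and the invariant factors of ∂_2 are all 1, so H_1 = Z^2.

H_1 = Z^2.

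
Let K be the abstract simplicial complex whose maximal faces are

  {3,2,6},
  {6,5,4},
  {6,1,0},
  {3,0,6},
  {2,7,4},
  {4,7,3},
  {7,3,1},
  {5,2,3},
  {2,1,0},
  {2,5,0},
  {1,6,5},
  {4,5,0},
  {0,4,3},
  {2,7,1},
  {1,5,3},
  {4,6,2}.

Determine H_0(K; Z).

Fix the vertex order 0 < 1 < 2 < 3 < 4 < 5 < 6 < 7 and write every simplex with vertices in increasing order. Then dim K = 2 and the simplices of K are:

  0-simplices (8): [0], [1], [2], [3], [4], [5], [6], [7]
  1-simplices (24): (24 of them)
  2-simplices (16): [0,1,2], [0,1,6], [0,2,5], [0,3,4], [0,3,6], [0,4,5], [1,2,7], [1,3,5], [1,3,7], [1,5,6], [2,3,5], [2,3,6], [2,4,6], [2,4,7], [3,4,7], [4,5,6]

so the chain groups are C_0 ≅ Z^8, C_1 ≅ Z^24, C_2 ≅ Z^16.

The boundary map ∂_1: C_1 → C_0 sends each edge [p,q] (with p < q) to q − p. For instance
  ∂[0,5] = [5] − [0].
As a 8×24 matrix over Z this has rank 7, with invariant factors (1,1,1,1,1,1,1).

The boundary map ∂_2: C_2 → C_1 maps a triangle to the signed sum of its edges. For instance
  ∂[2,4,6] = [4,6] − [2,6] + [2,4],
  ∂[0,3,4] = [3,4] − [0,4] + [0,3].
As a 24×16 matrix over Z this has rank 15, with invariant factors (1,1,1,1,1,1,1,1,1,1,1,1,1,1,1).

Computing H_k = (kernel of ∂_k) / (image of ∂_{k+1}):

  H_0: rank C_0 − rank ∂_1 = 8 − 7 = 1, and the invariant factors of ∂_1 are all 1, so H_0 ≅ Z.

(K is a triangulation of the torus T^2.)

H_0 = Z.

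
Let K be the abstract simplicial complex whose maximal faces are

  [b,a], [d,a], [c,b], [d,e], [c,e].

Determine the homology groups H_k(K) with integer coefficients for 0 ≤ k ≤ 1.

We work with the vertex ordering a < b < c < d < e. The simplices of K, each written with vertices in increasing order, are:

  0-simplices (5): a, b, c, d, e
  1-simplices (5): ab, ad, bc, ce, de

giving chain groups C_0 ≅ Z^5, C_1 ≅ Z^5.

∂_1: C_1 → C_0 is given by ∂[p,q] = [q] − [p].
As a 5×5 matrix over Z this has rank 4, with invariant factors (1,1,1,1).

From H_k ≅ ker(∂_k) / im(∂_{k+1}) we obtain:

  H_0: rank C_0 − rank ∂_1 = 5 − 4 = 1, and the invariant factors of ∂_1 are all 1, so H_0 ≅ Z.
  H_1: rank ker ∂_1 − rank ∂_2 = (5 − 4) − 0 = 1, and there is no ∂_2, so H_1 ≅ Z.

H_0 = Z,  H_1 = Z.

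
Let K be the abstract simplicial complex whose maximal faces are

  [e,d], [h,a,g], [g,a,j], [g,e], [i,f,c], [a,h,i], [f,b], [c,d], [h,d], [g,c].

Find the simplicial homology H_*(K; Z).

We work with the vertex ordering a < b < c < d < e < f < g < h < i < j. The simplices of K, each written with vertices in increasing order, are:

  0-simplices (10): a, b, c, d, e, f, g, h, i, j
  1-simplices (16): ag, ah, ai, aj, bf, cd, cf, cg, ci, de, dh, eg, fi, gh, gj, hi
  2-simplices (4): agh, agj, ahi, cfi

giving chain groups C_0 ≅ Z^10, C_1 ≅ Z^16, C_2 ≅ Z^4.

The boundary map ∂_1: C_1 → C_0 sends each edge [p,q] (with p < q) to q − p. For instance
  ∂hi = i − h.
This gives a 10×16 integer matrix of rank 9; reducing to Smith normal form yields diagonal entries (1,1,1,1,1,1,1,1,1).

∂_2: C_2 → C_1 maps a triangle to the signed sum of its edges. For instance
  ∂ahi = hi − ai + ah,
  ∂cfi = fi − ci + cf.
As a 16×4 matrix over Z this has rank 4, with invariant factors (1,1,1,1).

Now H_k = ker ∂_k / im ∂_{k+1}, so:

  H_0: rank C_0 − rank ∂_1 = 10 − 9 = 1, and the invariant factors of ∂_1 are all 1, so H_0 = Z.
  H_1: rank ker ∂_1 − rank ∂_2 = (16 − 9) − 4 = 3, and the invariant factors of ∂_2 are all 1, so H_1 = Z^3.
  H_2: rank ker ∂_2 − rank ∂_3 = (4 − 4) − 0 = 0, and there is no ∂_3, so H_2 = 0.

As a check, the Euler characteristic is 10 − 16 + 4 = -2, which agrees with 1 − 3 + 0 = -2.

H_0 ≅ Z,  H_1 ≅ Z^3,  H_2 = 0.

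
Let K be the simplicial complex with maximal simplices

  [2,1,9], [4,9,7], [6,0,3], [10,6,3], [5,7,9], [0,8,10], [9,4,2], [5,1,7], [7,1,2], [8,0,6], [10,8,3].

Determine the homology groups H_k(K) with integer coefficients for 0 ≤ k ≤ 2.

H_0 ≅ Z^2,  H_1 ≅ Z^2,  H_2 = 0.

We work with the vertex ordering 0 < 1 < 2 < 3 < 4 < 5 < 6 < 7 < 8 < 9 < 10. The simplices of K, each written with vertices in increasing order, are:

  0-simplices (11): [0], [1], [2], [3], [4], [5], [6], [7], [8], [9], [10]
  1-simplices (22): [0,3], [0,6], [0,8], [0,10], [1,2], [1,5], [1,7], [1,9], [2,4], [2,7], [2,9], [3,6], [3,8], [3,10], [4,7], [4,9], [5,7], [5,9], [6,8], [6,10], [7,9], [8,10]
  2-simplices (11): [0,3,6], [0,6,8], [0,8,10], [1,2,7], [1,2,9], [1,5,7], [2,4,9], [3,6,10], [3,8,10], [4,7,9], [5,7,9]

giving chain groups C_0 ≅ Z^11, C_1 ≅ Z^22, C_2 ≅ Z^11.

∂_1: C_1 → C_0 sends each edge [p,q] (with p < q) to q − p.
As a 11×22 matrix over Z this has rank 9, with invariant factors (1,1,1,1,1,1,1,1,1).

Boundary ∂_2: C_2 → C_1 maps a triangle to the signed sum of its edges. For instance
  ∂[0,3,6] = [3,6] − [0,6] + [0,3],
  ∂[1,2,7] = [2,7] − [1,7] + [1,2].
The 22×11 boundary matrix has rank 11 and Smith normal form diag(1,1,1,1,1,1,1,1,1,1,1).

Now H_k = ker ∂_k / im ∂_{k+1}, so:

  H_0: rank C_0 − rank ∂_1 = 11 − 9 = 2, and the invariant factors of ∂_1 are all 1, so H_0 = Z^2.
  H_1: rank ker ∂_1 − rank ∂_2 = (22 − 9) − 11 = 2, and the invariant factors of ∂_2 are all 1, so H_1 = Z^2.
  H_2: rank ker ∂_2 − rank ∂_3 = (11 − 11) − 0 = 0, and there is no ∂_3, so H_2 = 0.

As a check, the Euler characteristic is 11 − 22 + 11 = 0, which agrees with 2 − 2 + 0 = 0.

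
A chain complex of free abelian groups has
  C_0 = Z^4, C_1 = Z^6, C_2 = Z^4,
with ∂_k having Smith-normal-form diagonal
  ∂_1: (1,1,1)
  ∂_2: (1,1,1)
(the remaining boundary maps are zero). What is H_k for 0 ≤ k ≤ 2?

H_0: b_0 = 4 − 0 − 3 = 1; torsion from ∂_1 factors > 1: none. So H_0 ≅ Z.
H_1: b_1 = 6 − 3 − 3 = 0; torsion from ∂_2 factors > 1: none. So H_1 ≅ 0.
H_2: b_2 = 4 − 3 − 0 = 1; torsion from ∂_3 factors > 1: none. So H_2 ≅ Z.

H_0 ≅ Z,  H_1 = 0,  H_2 ≅ Z.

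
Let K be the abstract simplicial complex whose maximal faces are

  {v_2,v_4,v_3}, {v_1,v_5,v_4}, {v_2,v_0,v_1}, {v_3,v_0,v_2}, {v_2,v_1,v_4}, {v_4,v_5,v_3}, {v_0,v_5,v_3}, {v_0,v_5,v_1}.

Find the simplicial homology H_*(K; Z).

Fix the vertex order v_0 < v_1 < v_2 < v_3 < v_4 < v_5 and write every simplex with vertices in increasing order. Then dim K = 2 and the simplices of K are:

  0-simplices (6): [v_0], [v_1], [v_2], [v_3], [v_4], [v_5]
  1-simplices (12): [v_0,v_1], [v_0,v_2], [v_0,v_3], [v_0,v_5], [v_1,v_2], [v_1,v_4], [v_1,v_5], [v_2,v_3], [v_2,v_4], [v_3,v_4], [v_3,v_5], [v_4,v_5]
  2-simplices (8): [v_0,v_1,v_2], [v_0,v_1,v_5], [v_0,v_2,v_3], [v_0,v_3,v_5], [v_1,v_2,v_4], [v_1,v_4,v_5], [v_2,v_3,v_4], [v_3,v_4,v_5]

giving chain groups C_0 ≅ Z^6, C_1 ≅ Z^12, C_2 ≅ Z^8.

The boundary map ∂_1: C_1 → C_0 sends each edge [p,q] (with p < q) to q − p. For instance
  ∂[v_0,v_5] = [v_5] − [v_0].
The 6×12 boundary matrix has rank 5 and Smith normal form diag(1,1,1,1,1).

Boundary ∂_2: C_2 → C_1 sends each 2-simplex [p,q,r] to [q,r] − [p,r] + [p,q]. For instance
  ∂[v_0,v_1,v_5] = [v_1,v_5] − [v_0,v_5] + [v_0,v_1],
  ∂[v_2,v_3,v_4] = [v_3,v_4] − [v_2,v_4] + [v_2,v_3].
This gives a 12×8 integer matrix of rank 7; reducing to Smith normal form yields diagonal entries (1,1,1,1,1,1,1).

Computing H_k = (kernel of ∂_k) / (image of ∂_{k+1}):

  H_0: rank C_0 − rank ∂_1 = 6 − 5 = 1, and the invariant factors of ∂_1 are all 1, so H_0 ≅ Z.
  H_1: rank ker ∂_1 − rank ∂_2 = (12 − 5) − 7 = 0, and the invariant factors of ∂_2 are all 1, so H_1 ≅ 0.
  H_2: rank ker ∂_2 − rank ∂_3 = (8 − 7) − 0 = 1, and there is no ∂_3, so H_2 ≅ Z.

As a check, the Euler characteristic is 6 − 12 + 8 = 2, which agrees with 1 − 0 + 1 = 2.

H_0 = Z,  H_1 = 0,  H_2 = Z.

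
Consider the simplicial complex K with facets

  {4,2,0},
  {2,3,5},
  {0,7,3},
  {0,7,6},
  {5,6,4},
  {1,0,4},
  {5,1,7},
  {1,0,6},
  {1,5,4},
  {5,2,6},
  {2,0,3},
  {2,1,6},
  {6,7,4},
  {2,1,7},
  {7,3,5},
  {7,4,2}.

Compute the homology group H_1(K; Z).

H_1 ≅ Z^2.

Fix the vertex order 0 < 1 < 2 < 3 < 4 < 5 < 6 < 7 and write every simplex with vertices in increasing order. Then dim K = 2 and the simplices of K are:

  0-simplices (8): [0], [1], [2], [3], [4], [5], [6], [7]
  1-simplices (24): (24 of them)
  2-simplices (16): [0,1,4], [0,1,6], [0,2,3], [0,2,4], [0,3,7], [0,6,7], [1,2,6], [1,2,7], [1,4,5], [1,5,7], [2,3,5], [2,4,7], [2,5,6], [3,5,7], [4,5,6], [4,6,7]

giving chain groups C_0 ≅ Z^8, C_1 ≅ Z^24, C_2 ≅ Z^16.

∂_1: C_1 → C_0 maps an edge to its endpoints' difference, ∂[p,q] = q − p. For instance
  ∂[1,6] = [6] − [1].
As a 8×24 matrix over Z this has rank 7, with invariant factors (1,1,1,1,1,1,1).

The boundary map ∂_2: C_2 → C_1 sends each 2-simplex [p,q,r] to [q,r] − [p,r] + [p,q]. For instance
  ∂[0,3,7] = [3,7] − [0,7] + [0,3],
  ∂[1,2,6] = [2,6] − [1,6] + [1,2].
This gives a 24×16 integer matrix of rank 15; reducing to Smith normal form yields diagonal entries (1,1,1,1,1,1,1,1,1,1,1,1,1,1,1).

Now H_k = ker ∂_k / im ∂_{k+1}, so:

  H_1: rank ker ∂_1 − rank ∂_2 = (24 − 7) − 15 = 2, and the invariant factors of ∂_2 are all 1, so H_1 ≅ Z^2.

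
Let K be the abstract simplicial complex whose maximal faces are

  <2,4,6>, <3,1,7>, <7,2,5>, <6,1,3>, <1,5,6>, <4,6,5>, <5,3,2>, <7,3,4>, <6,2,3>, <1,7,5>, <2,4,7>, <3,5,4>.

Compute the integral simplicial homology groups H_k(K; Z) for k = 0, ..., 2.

Fix the vertex order 1 < 2 < 3 < 4 < 5 < 6 < 7 and write every simplex with vertices in increasing order. Then dim K = 2 and the simplices of K are:

  0-simplices (7): [1], [2], [3], [4], [5], [6], [7]
  1-simplices (18): [1,3], [1,5], [1,6], [1,7], [2,3], [2,4], [2,5], [2,6], [2,7], [3,4], [3,5], [3,6], [3,7], [4,5], [4,6], [4,7], [5,6], [5,7]
  2-simplices (12): [1,3,6], [1,3,7], [1,5,6], [1,5,7], [2,3,5], [2,3,6], [2,4,6], [2,4,7], [2,5,7], [3,4,5], [3,4,7], [4,5,6]

Hence C_0 ≅ Z^7, C_1 ≅ Z^18, C_2 ≅ Z^12.

The boundary map ∂_1: C_1 → C_0 is given by ∂[p,q] = [q] − [p].
As a 7×18 matrix over Z this has rank 6, with invariant factors (1,1,1,1,1,1).

The boundary map ∂_2: C_2 → C_1 maps a triangle to the signed sum of its edges. For instance
  ∂[2,4,6] = [4,6] − [2,6] + [2,4],
  ∂[3,4,5] = [4,5] − [3,5] + [3,4].
The 18×12 boundary matrix has rank 12 and Smith normal form diag(1,1,1,1,1,1,1,1,1,1,1,2).

Computing H_k = (kernel of ∂_k) / (image of ∂_{k+1}):

  H_0: rank C_0 − rank ∂_1 = 7 − 6 = 1, and the invariant factors of ∂_1 are all 1, so H_0 ≅ Z.
  H_1: rank ker ∂_1 − rank ∂_2 = (18 − 6) − 12 = 0, and ∂_2 has invariant factor 2 > 1, so H_1 ≅ Z_2.
  H_2: rank ker ∂_2 − rank ∂_3 = (12 − 12) − 0 = 0, and there is no ∂_3, so H_2 ≅ 0.

H_0 = Z,  H_1 = Z_2,  H_2 = 0.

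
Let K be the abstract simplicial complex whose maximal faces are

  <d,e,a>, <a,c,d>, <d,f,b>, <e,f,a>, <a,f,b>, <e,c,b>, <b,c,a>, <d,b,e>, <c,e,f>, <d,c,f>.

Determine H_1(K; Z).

Order the vertices as a < b < c < d < e < f. Listing each simplex with vertices in this order, K has dimension 2 with simplices:

  0-simplices (6): a, b, c, d, e, f
  1-simplices (15): ab, ac, ad, ae, af, bc, bd, be, bf, cd, ce, cf, de, df, ef
  2-simplices (10): abc, abf, acd, ade, aef, bce, bde, bdf, cdf, cef

giving chain groups C_0 ≅ Z^6, C_1 ≅ Z^15, C_2 ≅ Z^10.

Boundary ∂_1: C_1 → C_0 maps an edge to its endpoints' difference, ∂[p,q] = q − p.
The resulting 6×15 matrix has rank 5, and its Smith normal form has invariant factors (1,1,1,1,1).

Boundary ∂_2: C_2 → C_1 sends each 2-simplex [p,q,r] to [q,r] − [p,r] + [p,q]. For instance
  ∂acd = cd − ad + ac,
  ∂bdf = df − bf + bd.
The resulting 15×10 matrix has rank 10, and its Smith normal form has invariant factors (1,1,1,1,1,1,1,1,1,2).

Now H_k = ker ∂_k / im ∂_{k+1}, so:

  H_1: rank ker ∂_1 − rank ∂_2 = (15 − 5) − 10 = 0, and ∂_2 has invariant factor 2 > 1, so H_1 ≅ Z_2.

H_1 = Z_2.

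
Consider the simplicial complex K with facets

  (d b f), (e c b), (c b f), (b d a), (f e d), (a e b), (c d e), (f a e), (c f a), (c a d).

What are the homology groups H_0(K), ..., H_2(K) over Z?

K has 6 vertices, 15 edges, 10 triangles.
rank ∂_0 = 0, rank ∂_1 = 5 ⇒ b_0 = 6 − 0 − 5 = 1; all invariant factors of ∂_1 are 1 so no torsion. So H_0 ≅ Z.
rank ∂_1 = 5, rank ∂_2 = 10 ⇒ b_1 = 15 − 5 − 10 = 0; ∂_2 has invariant factor(s) [2] giving torsion. So H_1 ≅ Z/2.
rank ∂_2 = 10, rank ∂_3 = 0 ⇒ b_2 = 10 − 10 − 0 = 0. So H_2 ≅ 0.

H_0 ≅ Z,  H_1 ≅ Z/2,  H_2 = 0.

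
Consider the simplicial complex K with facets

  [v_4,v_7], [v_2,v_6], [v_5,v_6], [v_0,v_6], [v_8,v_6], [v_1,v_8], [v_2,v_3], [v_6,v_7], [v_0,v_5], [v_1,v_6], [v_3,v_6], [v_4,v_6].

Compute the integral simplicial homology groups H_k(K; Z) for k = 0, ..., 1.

Take the total order v_0 < v_1 < v_2 < v_3 < v_4 < v_5 < v_6 < v_7 < v_8 on the vertex set. Then K (dimension 1) consists of the simplices:

  0-simplices (9): [v_0], [v_1], [v_2], [v_3], [v_4], [v_5], [v_6], [v_7], [v_8]
  1-simplices (12): [v_0,v_5], [v_0,v_6], [v_1,v_6], [v_1,v_8], [v_2,v_3], [v_2,v_6], [v_3,v_6], [v_4,v_6], [v_4,v_7], [v_5,v_6], [v_6,v_7], [v_6,v_8]

Hence C_0 ≅ Z^9, C_1 ≅ Z^12.

Boundary ∂_1: C_1 → C_0 is given by ∂[p,q] = [q] − [p].
As a 9×12 matrix over Z this has rank 8, with invariant factors (1,1,1,1,1,1,1,1).

Reading off H_k = ker ∂_k / im ∂_{k+1}:

  H_0: rank C_0 − rank ∂_1 = 9 − 8 = 1, and the invariant factors of ∂_1 are all 1, so H_0 ≅ Z.
  H_1: rank ker ∂_1 − rank ∂_2 = (12 − 8) − 0 = 4, and there is no ∂_2, so H_1 ≅ Z^4.

H_0 ≅ Z,  H_1 ≅ Z^4.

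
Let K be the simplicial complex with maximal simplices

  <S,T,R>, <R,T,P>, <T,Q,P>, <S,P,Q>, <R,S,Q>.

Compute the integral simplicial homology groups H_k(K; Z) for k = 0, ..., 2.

H_0 ≅ Z,  H_1 ≅ Z,  H_2 = 0.

Order the vertices as P < Q < R < S < T. Listing each simplex with vertices in this order, K has dimension 2 with simplices:

  0-simplices (5): P, Q, R, S, T
  1-simplices (10): PQ, PR, PS, PT, QR, QS, QT, RS, RT, ST
  2-simplices (5): PQS, PQT, PRT, QRS, RST

giving chain groups C_0 ≅ Z^5, C_1 ≅ Z^10, C_2 ≅ Z^5.

The boundary map ∂_1: C_1 → C_0 maps an edge to its endpoints' difference, ∂[p,q] = q − p.
The 5×10 boundary matrix has rank 4 and Smith normal form diag(1,1,1,1).

∂_2: C_2 → C_1 sends each 2-simplex [p,q,r] to [q,r] − [p,r] + [p,q]. For instance
  ∂PQT = QT − PT + PQ,
  ∂RST = ST − RT + RS.
The 10×5 boundary matrix has rank 5 and Smith normal form diag(1,1,1,1,1).

From H_k ≅ ker(∂_k) / im(∂_{k+1}) we obtain:

  H_0: rank C_0 − rank ∂_1 = 5 − 4 = 1, and the invariant factors of ∂_1 are all 1, so H_0 = Z.
  H_1: rank ker ∂_1 − rank ∂_2 = (10 − 4) − 5 = 1, and the invariant factors of ∂_2 are all 1, so H_1 = Z.
  H_2: rank ker ∂_2 − rank ∂_3 = (5 − 5) − 0 = 0, and there is no ∂_3, so H_2 = 0.

(K is a triangulation of the Möbius band.)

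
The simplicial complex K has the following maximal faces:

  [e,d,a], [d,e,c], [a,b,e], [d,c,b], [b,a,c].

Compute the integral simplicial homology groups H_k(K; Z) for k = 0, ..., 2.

K has 5 vertices, 10 edges, 5 triangles.
rank ∂_0 = 0, rank ∂_1 = 4 ⇒ b_0 = 5 − 0 − 4 = 1; all invariant factors of ∂_1 are 1 so no torsion. So H_0 = Z.
rank ∂_1 = 4, rank ∂_2 = 5 ⇒ b_1 = 10 − 4 − 5 = 1; all invariant factors of ∂_2 are 1 so no torsion. So H_1 = Z.
rank ∂_2 = 5, rank ∂_3 = 0 ⇒ b_2 = 5 − 5 − 0 = 0. So H_2 = 0.

H_0 = Z,  H_1 = Z,  H_2 = 0.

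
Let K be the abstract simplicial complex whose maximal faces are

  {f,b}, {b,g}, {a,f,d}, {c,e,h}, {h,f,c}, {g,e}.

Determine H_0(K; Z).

H_0 = Z.

Take the total order a < b < c < d < e < f < g < h on the vertex set. Then K (dimension 2) consists of the simplices:

  0-simplices (8): a, b, c, d, e, f, g, h
  1-simplices (11): ad, af, bf, bg, ce, cf, ch, df, eg, eh, fh
  2-simplices (3): adf, ceh, cfh

giving chain groups C_0 ≅ Z^8, C_1 ≅ Z^11, C_2 ≅ Z^3.

The boundary map ∂_1: C_1 → C_0 is given by ∂[p,q] = [q] − [p]. For instance
  ∂bg = g − b.
This gives a 8×11 integer matrix of rank 7; reducing to Smith normal form yields diagonal entries (1,1,1,1,1,1,1).

The boundary map ∂_2: C_2 → C_1 acts by ∂[p,q,r] = [q,r] − [p,r] + [p,q]. For instance
  ∂cfh = fh − ch + cf,
  ∂adf = df − af + ad.
The 11×3 boundary matrix has rank 3 and Smith normal form diag(1,1,1).

Now H_k = ker ∂_k / im ∂_{k+1}, so:

  H_0: rank C_0 − rank ∂_1 = 8 − 7 = 1, and the invariant factors of ∂_1 are all 1, so H_0 ≅ Z.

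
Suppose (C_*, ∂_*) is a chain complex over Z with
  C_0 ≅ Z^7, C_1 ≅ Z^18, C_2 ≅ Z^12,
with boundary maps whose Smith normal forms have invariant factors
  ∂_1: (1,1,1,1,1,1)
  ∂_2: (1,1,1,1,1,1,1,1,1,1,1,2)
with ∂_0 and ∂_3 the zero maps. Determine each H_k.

H_0 = Z,  H_1 = Z/2,  H_2 = 0.

H_0: b_0 = 7 − 0 − 6 = 1; torsion from ∂_1 factors > 1: none. So H_0 = Z.
H_1: b_1 = 18 − 6 − 12 = 0; torsion from ∂_2 factors > 1: [2]. So H_1 = Z/2.
H_2: b_2 = 12 − 12 − 0 = 0; torsion from ∂_3 factors > 1: none. So H_2 = 0.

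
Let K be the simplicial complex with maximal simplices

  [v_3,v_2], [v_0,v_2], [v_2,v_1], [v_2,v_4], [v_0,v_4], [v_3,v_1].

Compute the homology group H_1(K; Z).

H_1 ≅ Z^2.

Take the total order v_0 < v_1 < v_2 < v_3 < v_4 on the vertex set. Then K (dimension 1) consists of the simplices:

  0-simplices (5): [v_0], [v_1], [v_2], [v_3], [v_4]
  1-simplices (6): [v_0,v_2], [v_0,v_4], [v_1,v_2], [v_1,v_3], [v_2,v_3], [v_2,v_4]

giving chain groups C_0 ≅ Z^5, C_1 ≅ Z^6.

The boundary map ∂_1: C_1 → C_0 is given by ∂[p,q] = [q] − [p].
The 5×6 boundary matrix has rank 4 and Smith normal form diag(1,1,1,1).

Reading off H_k = ker ∂_k / im ∂_{k+1}:

  H_1: rank ker ∂_1 − rank ∂_2 = (6 − 4) − 0 = 2, and there is no ∂_2, so H_1 ≅ Z^2.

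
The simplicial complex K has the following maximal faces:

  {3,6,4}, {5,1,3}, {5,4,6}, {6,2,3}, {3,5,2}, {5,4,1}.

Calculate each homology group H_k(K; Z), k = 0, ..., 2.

Fix the vertex order 1 < 2 < 3 < 4 < 5 < 6 and write every simplex with vertices in increasing order. Then dim K = 2 and the simplices of K are:

  0-simplices (6): [1], [2], [3], [4], [5], [6]
  1-simplices (12): [1,3], [1,4], [1,5], [2,3], [2,5], [2,6], [3,4], [3,5], [3,6], [4,5], [4,6], [5,6]
  2-simplices (6): [1,3,5], [1,4,5], [2,3,5], [2,3,6], [3,4,6], [4,5,6]

Hence C_0 ≅ Z^6, C_1 ≅ Z^12, C_2 ≅ Z^6.

Boundary ∂_1: C_1 → C_0 maps an edge to its endpoints' difference, ∂[p,q] = q − p. For instance
  ∂[4,5] = [5] − [4].
The resulting 6×12 matrix has rank 5, and its Smith normal form has invariant factors (1,1,1,1,1).

∂_2: C_2 → C_1 acts by ∂[p,q,r] = [q,r] − [p,r] + [p,q]. For instance
  ∂[2,3,5] = [3,5] − [2,5] + [2,3],
  ∂[2,3,6] = [3,6] − [2,6] + [2,3].
The resulting 12×6 matrix has rank 6, and its Smith normal form has invariant factors (1,1,1,1,1,1).

From H_k ≅ ker(∂_k) / im(∂_{k+1}) we obtain:

  H_0: rank C_0 − rank ∂_1 = 6 − 5 = 1, and the invariant factors of ∂_1 are all 1, so H_0 ≅ Z.
  H_1: rank ker ∂_1 − rank ∂_2 = (12 − 5) − 6 = 1, and the invariant factors of ∂_2 are all 1, so H_1 ≅ Z.
  H_2: rank ker ∂_2 − rank ∂_3 = (6 − 6) − 0 = 0, and there is no ∂_3, so H_2 ≅ 0.

H_0 = Z,  H_1 = Z,  H_2 = 0.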